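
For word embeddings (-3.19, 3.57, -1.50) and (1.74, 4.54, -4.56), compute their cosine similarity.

With u = (-3.19, 3.57, -1.50), v = (1.74, 4.54, -4.56):
u·v = (-3.19)·1.74 + 3.57·4.54 + (-1.5)·(-4.56) = (-5.5506) + 16.2078 + 6.84 = 17.4972.
|u| = √((-3.19)² + 3.57² + (-1.5)²) = √(10.1761 + 12.7449 + 2.25) = √25.171, |v| = √(1.74² + 4.54² + (-4.56)²) = √(3.0276 + 20.6116 + 20.7936) = √44.4328.
cos θ = (u·v)/(|u||v|) = 17.4972/(√25.171·√44.4328) ≈ 0.5232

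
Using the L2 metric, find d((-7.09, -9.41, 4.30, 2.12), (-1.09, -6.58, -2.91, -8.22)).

√(Σ(x_i - y_i)²) = √((-7.09 - (-1.09))² + (-9.41 - (-6.58))² + (4.3 - (-2.91))² + (2.12 - (-8.22))²)
= √((-6)² + (-2.83)² + 7.21² + 10.34²) = √(36 + 8.0089 + 51.9841 + 106.9156) = √202.9086 ≈ 14.2446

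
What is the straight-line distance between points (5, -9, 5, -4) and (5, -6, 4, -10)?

√(Σ(x_i - y_i)²) = √((5 - 5)² + (-9 - (-6))² + (5 - 4)² + (-4 - (-10))²)
= √(0² + (-3)² + 1² + 6²) = √(0 + 9 + 1 + 36) = √46 ≈ 6.7823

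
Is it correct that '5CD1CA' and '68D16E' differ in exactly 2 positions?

Differing positions: 1, 2, 5, 6. Hamming distance = 4, so the claim that d_H = 2 is false.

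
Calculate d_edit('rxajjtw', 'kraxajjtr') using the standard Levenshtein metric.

Let D[i][j] be the edit distance between the first i characters of 'rxajjtw' and the first j characters of 'kraxajjtr', with D[i][0] = i, D[0][j] = j, and D[i][j] = D[i-1][j-1] if the characters match, else 1 + min(D[i-1][j], D[i][j-1], D[i-1][j-1]). Filling the table (rows: prefixes of 'rxajjtw', columns: prefixes of 'kraxajjtr'):
     ε  k  r  a  x  a  j  j  t  r
  ε  0  1  2  3  4  5  6  7  8  9
  r  1  1  1  2  3  4  5  6  7  8
  x  2  2  2  2  2  3  4  5  6  7
  a  3  3  3  2  3  2  3  4  5  6
  j  4  4  4  3  3  3  2  3  4  5
  j  5  5  5  4  4  4  3  2  3  4
  t  6  6  6  5  5  5  4  3  2  3
  w  7  7  7  6  6  6  5  4  3  3
The bottom-right entry gives D[7][9] = 3, so no sequence of fewer than 3 edits works. Backtracking through the table gives one optimal edit sequence (3 edits):
  rxajjtw → krxajjtw (ins k @1)
  krxajjtw → kraxajjtw (ins a @3)
  kraxajjtw → kraxajjtr (sub w→r @9)
Edit distance = 3.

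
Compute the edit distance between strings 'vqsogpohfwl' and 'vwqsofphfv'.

Let D[i][j] be the edit distance between the first i characters of 'vqsogpohfwl' and the first j characters of 'vwqsofphfv', with D[i][0] = i, D[0][j] = j, and D[i][j] = D[i-1][j-1] if the characters match, else 1 + min(D[i-1][j], D[i][j-1], D[i-1][j-1]). Filling the table (rows: prefixes of 'vqsogpohfwl', columns: prefixes of 'vwqsofphfv'):
     ε  v  w  q  s  o  f  p  h  f  v
  ε  0  1  2  3  4  5  6  7  8  9 10
  v  1  0  1  2  3  4  5  6  7  8  9
  q  2  1  1  1  2  3  4  5  6  7  8
  s  3  2  2  2  1  2  3  4  5  6  7
  o  4  3  3  3  2  1  2  3  4  5  6
  g  5  4  4  4  3  2  2  3  4  5  6
  p  6  5  5  5  4  3  3  2  3  4  5
  o  7  6  6  6  5  4  4  3  3  4  5
  h  8  7  7  7  6  5  5  4  3  4  5
  f  9  8  8  8  7  6  5  5  4  3  4
  w 10  9  8  9  8  7  6  6  5  4  4
  l 11 10  9  9  9  8  7  7  6  5  5
The bottom-right entry gives D[11][10] = 5, so no sequence of fewer than 5 edits works. Backtracking through the table gives one optimal edit sequence (5 edits):
  vqsogpohfwl → vwqsogpohfwl (ins w @2)
  vwqsogpohfwl → vwqsofpohfwl (sub g→f @6)
  vwqsofpohfwl → vwqsofphfwl (del o @8)
  vwqsofphfwl → vwqsofphfl (del w @10)
  vwqsofphfl → vwqsofphfv (sub l→v @10)
Edit distance = 5.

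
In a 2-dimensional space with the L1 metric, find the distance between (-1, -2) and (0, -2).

Σ|x_i - y_i| = |-1 - 0| + |-2 - (-2)| = 1 + 0 = 1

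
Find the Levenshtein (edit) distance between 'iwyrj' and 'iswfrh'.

Let D[i][j] be the edit distance between the first i characters of 'iwyrj' and the first j characters of 'iswfrh', with D[i][0] = i, D[0][j] = j, and D[i][j] = D[i-1][j-1] if the characters match, else 1 + min(D[i-1][j], D[i][j-1], D[i-1][j-1]). Filling the table (rows: prefixes of 'iwyrj', columns: prefixes of 'iswfrh'):
     ε  i  s  w  f  r  h
  ε  0  1  2  3  4  5  6
  i  1  0  1  2  3  4  5
  w  2  1  1  1  2  3  4
  y  3  2  2  2  2  3  4
  r  4  3  3  3  3  2  3
  j  5  4  4  4  4  3  3
The bottom-right entry gives D[5][6] = 3, so no sequence of fewer than 3 edits works. Backtracking through the table gives one optimal edit sequence (3 edits):
  iwyrj → iswyrj (ins s @2)
  iswyrj → iswfrj (sub y→f @4)
  iswfrj → iswfrh (sub j→h @6)
Edit distance = 3.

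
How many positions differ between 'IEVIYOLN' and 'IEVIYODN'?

Differing positions: 7. Hamming distance = 1.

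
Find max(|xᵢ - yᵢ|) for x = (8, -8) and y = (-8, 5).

max(|x_i - y_i|) = max(|8 - (-8)|, |-8 - 5|) = max(16, 13) = 16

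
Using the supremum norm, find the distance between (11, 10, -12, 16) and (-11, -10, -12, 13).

max(|x_i - y_i|) = max(|11 - (-11)|, |10 - (-10)|, |-12 - (-12)|, |16 - 13|) = max(22, 20, 0, 3) = 22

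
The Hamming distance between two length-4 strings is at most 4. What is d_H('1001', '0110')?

Differing positions: 1, 2, 3, 4. Hamming distance = 4. The maximum possible Hamming distance for length-4 strings is 4, so d_H/4 = 4/4 = 1.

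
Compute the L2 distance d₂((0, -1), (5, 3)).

√(Σ(x_i - y_i)²) = √((0 - 5)² + (-1 - 3)²)
= √((-5)² + (-4)²) = √(25 + 16) = √41 ≈ 6.4031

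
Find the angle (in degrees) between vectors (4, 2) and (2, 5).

With u = (4, 2), v = (2, 5):
u·v = 4·2 + 2·5 = 8 + 10 = 18.
|u| = √(4² + 2²) = √20, |v| = √(2² + 5²) = √29, so |u||v| = √(20·29) = √580.
cos θ = (u·v)/(|u||v|) = 18/√580 ≈ 0.747409
θ = arccos(0.747409) ≈ 41.63°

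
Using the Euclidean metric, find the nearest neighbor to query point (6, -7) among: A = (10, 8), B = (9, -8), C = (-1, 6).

Distances: d(A) ≈ 15.5242, d(B) ≈ 3.1623, d(C) ≈ 14.7648. Nearest: B = (9, -8) with distance 3.1623.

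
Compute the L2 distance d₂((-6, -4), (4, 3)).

√(Σ(x_i - y_i)²) = √((-6 - 4)² + (-4 - 3)²)
= √((-10)² + (-7)²) = √(100 + 49) = √149 ≈ 12.2066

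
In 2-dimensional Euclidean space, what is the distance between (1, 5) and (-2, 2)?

√(Σ(x_i - y_i)²) = √((1 - (-2))² + (5 - 2)²)
= √(3² + 3²) = √(9 + 9) = √18 ≈ 4.2426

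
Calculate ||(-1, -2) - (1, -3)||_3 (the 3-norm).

(Σ|x_i - y_i|^3)^(1/3) = (|-1 - 1|^3 + |-2 - (-3)|^3)^(1/3)
= (2^3 + 1^3)^(1/3) = (8 + 1)^(1/3) = (9)^(1/3) ≈ 2.0801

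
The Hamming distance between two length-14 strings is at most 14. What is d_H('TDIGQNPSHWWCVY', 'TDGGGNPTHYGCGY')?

Differing positions: 3, 5, 8, 10, 11, 13. Hamming distance = 6. The maximum possible Hamming distance for length-14 strings is 14, so d_H/14 = 6/14 ≈ 0.4286.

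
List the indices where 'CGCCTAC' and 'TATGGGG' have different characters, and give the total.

Differing positions: 1, 2, 3, 4, 5, 6, 7. Hamming distance = 7.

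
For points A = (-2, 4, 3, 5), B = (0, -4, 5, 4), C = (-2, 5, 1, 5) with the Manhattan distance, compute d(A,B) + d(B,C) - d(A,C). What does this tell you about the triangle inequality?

d(A,B) = 2 + 8 + 2 + 1 = 13, d(B,C) = 2 + 9 + 4 + 1 = 16, d(A,C) = 0 + 1 + 2 + 0 = 3.
d(A,B) + d(B,C) - d(A,C) = 13 + 16 - 3 = 29 - 3 = 26. This is ≥ 0, so the triangle inequality holds for these points.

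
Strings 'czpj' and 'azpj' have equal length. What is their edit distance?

Let D[i][j] be the edit distance between the first i characters of 'czpj' and the first j characters of 'azpj', with D[i][0] = i, D[0][j] = j, and D[i][j] = D[i-1][j-1] if the characters match, else 1 + min(D[i-1][j], D[i][j-1], D[i-1][j-1]). Filling the table (rows: prefixes of 'czpj', columns: prefixes of 'azpj'):
     ε  a  z  p  j
  ε  0  1  2  3  4
  c  1  1  2  3  4
  z  2  2  1  2  3
  p  3  3  2  1  2
  j  4  4  3  2  1
The bottom-right entry gives D[4][4] = 1, so no sequence of fewer than 1 edit works. Backtracking through the table gives one optimal edit sequence (1 edit):
  czpj → azpj (sub c→a @1)
Edit distance = 1.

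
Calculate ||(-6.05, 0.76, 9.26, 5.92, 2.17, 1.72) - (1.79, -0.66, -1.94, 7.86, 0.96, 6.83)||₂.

√(Σ(x_i - y_i)²) = √((-6.05 - 1.79)² + (0.76 - (-0.66))² + (9.26 - (-1.94))² + (5.92 - 7.86)² + (2.17 - 0.96)² + (1.72 - 6.83)²)
= √((-7.84)² + 1.42² + 11.2² + (-1.94)² + 1.21² + (-5.11)²) = √(61.4656 + 2.0164 + 125.44 + 3.7636 + 1.4641 + 26.1121) = √220.2618 ≈ 14.8412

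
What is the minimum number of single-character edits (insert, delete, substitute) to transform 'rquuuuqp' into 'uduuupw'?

Let D[i][j] be the edit distance between the first i characters of 'rquuuuqp' and the first j characters of 'uduuupw', with D[i][0] = i, D[0][j] = j, and D[i][j] = D[i-1][j-1] if the characters match, else 1 + min(D[i-1][j], D[i][j-1], D[i-1][j-1]). Filling the table (rows: prefixes of 'rquuuuqp', columns: prefixes of 'uduuupw'):
     ε  u  d  u  u  u  p  w
  ε  0  1  2  3  4  5  6  7
  r  1  1  2  3  4  5  6  7
  q  2  2  2  3  4  5  6  7
  u  3  2  3  2  3  4  5  6
  u  4  3  3  3  2  3  4  5
  u  5  4  4  3  3  2  3  4
  u  6  5  5  4  3  3  3  4
  q  7  6  6  5  4  4  4  4
  p  8  7  7  6  5  5  4  5
The bottom-right entry gives D[8][7] = 5, so no sequence of fewer than 5 edits works. Backtracking through the table gives one optimal edit sequence (5 edits):
  rquuuuqp → quuuuqp (del r @1)
  quuuuqp → uuuuuqp (sub q→u @1)
  uuuuuqp → uduuuqp (sub u→d @2)
  uduuuqp → uduuupp (sub q→p @6)
  uduuupp → uduuupw (sub p→w @7)
Edit distance = 5.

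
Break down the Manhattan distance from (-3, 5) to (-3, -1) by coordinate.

Σ|x_i - y_i| = |-3 - (-3)| + |5 - (-1)| = 0 + 6 = 6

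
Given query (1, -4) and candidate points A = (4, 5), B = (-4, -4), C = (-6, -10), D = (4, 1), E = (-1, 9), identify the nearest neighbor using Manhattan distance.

Distances: d(A) = 12, d(B) = 5, d(C) = 13, d(D) = 8, d(E) = 15. Nearest: B = (-4, -4) with distance 5.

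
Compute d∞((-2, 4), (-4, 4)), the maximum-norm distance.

max(|x_i - y_i|) = max(|-2 - (-4)|, |4 - 4|) = max(2, 0) = 2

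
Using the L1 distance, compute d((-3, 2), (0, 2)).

Σ|x_i - y_i| = |-3 - 0| + |2 - 2| = 3 + 0 = 3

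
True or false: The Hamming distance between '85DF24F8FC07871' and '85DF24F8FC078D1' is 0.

Differing positions: 14. Hamming distance = 1, so the claim that d_H = 0 is false.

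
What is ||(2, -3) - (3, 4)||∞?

max(|x_i - y_i|) = max(|2 - 3|, |-3 - 4|) = max(1, 7) = 7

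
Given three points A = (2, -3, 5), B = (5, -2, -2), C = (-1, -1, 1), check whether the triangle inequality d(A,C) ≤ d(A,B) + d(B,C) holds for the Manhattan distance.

d(A,B) = 3 + 1 + 7 = 11, d(B,C) = 6 + 1 + 3 = 10, d(A,C) = 3 + 2 + 4 = 9.
d(A,C) = 9 ≤ 11 + 10 = 21. Triangle inequality is satisfied.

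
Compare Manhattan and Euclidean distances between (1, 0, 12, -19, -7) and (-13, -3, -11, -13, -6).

L1 = |1 - (-13)| + |0 - (-3)| + |12 - (-11)| + |-19 - (-13)| + |-7 - (-6)| = 14 + 3 + 23 + 6 + 1 = 47
L2 = √(14² + 3² + 23² + 6² + 1²) = √771 ≈ 27.7669
L1 ≥ L2 always (equality iff movement is along one axis); L1 > L2 here.
Ratio L1/L2 = 47/√771 ≈ 1.6927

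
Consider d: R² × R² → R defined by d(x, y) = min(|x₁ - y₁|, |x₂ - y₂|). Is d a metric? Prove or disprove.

No. d fails identity of indiscernibles: take x = (0, 0) and y = (0, 2). Then d(x,y) = min(|0 - 0|, |0 - 2|) = min(0, 2) = 0, yet x ≠ y.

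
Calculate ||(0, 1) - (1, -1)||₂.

√(Σ(x_i - y_i)²) = √((0 - 1)² + (1 - (-1))²)
= √((-1)² + 2²) = √(1 + 4) = √5 ≈ 2.2361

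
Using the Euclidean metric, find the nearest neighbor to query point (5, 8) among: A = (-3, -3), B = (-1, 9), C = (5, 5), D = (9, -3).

Distances: d(A) ≈ 13.6015, d(B) ≈ 6.0828, d(C) = 3, d(D) ≈ 11.7047. Nearest: C = (5, 5) with distance 3.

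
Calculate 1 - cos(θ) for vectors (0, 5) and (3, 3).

With u = (0, 5), v = (3, 3):
u·v = 0·3 + 5·3 = 0 + 15 = 15.
|u| = √(0² + 5²) = √25, |v| = √(3² + 3²) = √18, so |u||v| = √(25·18) = √450.
cos θ = (u·v)/(|u||v|) = 15/√450 ≈ 0.7071
Cosine distance = 1 - cos θ ≈ 1 - 0.7071 = 0.2929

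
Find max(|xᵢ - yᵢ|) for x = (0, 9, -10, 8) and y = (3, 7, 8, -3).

max(|x_i - y_i|) = max(|0 - 3|, |9 - 7|, |-10 - 8|, |8 - (-3)|) = max(3, 2, 18, 11) = 18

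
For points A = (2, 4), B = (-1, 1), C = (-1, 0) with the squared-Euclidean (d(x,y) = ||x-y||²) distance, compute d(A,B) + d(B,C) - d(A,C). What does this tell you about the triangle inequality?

d(A,B) = 3² + 3² = 18, d(B,C) = 0² + 1² = 1, d(A,C) = 3² + 4² = 25.
d(A,B) + d(B,C) - d(A,C) = 18 + 1 - 25 = 19 - 25 = -6. This is < 0, so the triangle inequality FAILS for these points (squared-Euclidean is not a metric).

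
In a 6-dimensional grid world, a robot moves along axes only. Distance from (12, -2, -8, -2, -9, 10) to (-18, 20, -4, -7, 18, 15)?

Σ|x_i - y_i| = |12 - (-18)| + |-2 - 20| + |-8 - (-4)| + |-2 - (-7)| + |-9 - 18| + |10 - 15| = 30 + 22 + 4 + 5 + 27 + 5 = 93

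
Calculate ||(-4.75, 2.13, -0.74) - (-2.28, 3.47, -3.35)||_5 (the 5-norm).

(Σ|x_i - y_i|^5)^(1/5) = (|-4.75 - (-2.28)|^5 + |2.13 - 3.47|^5 + |-0.74 - (-3.35)|^5)^(1/5)
= (2.47^5 + 1.34^5 + 2.61^5)^(1/5) ≈ (91.9358 + 4.3204 + 121.1163)^(1/5) = (217.3725)^(1/5) ≈ 2.9339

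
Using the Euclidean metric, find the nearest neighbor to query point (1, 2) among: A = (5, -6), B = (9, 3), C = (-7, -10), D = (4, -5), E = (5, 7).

Distances: d(A) ≈ 8.9443, d(B) ≈ 8.0623, d(C) ≈ 14.4222, d(D) ≈ 7.6158, d(E) ≈ 6.4031. Nearest: E = (5, 7) with distance 6.4031.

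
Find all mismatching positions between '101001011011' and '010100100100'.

Differing positions: 1, 2, 3, 4, 6, 7, 8, 9, 10, 11, 12. Hamming distance = 11.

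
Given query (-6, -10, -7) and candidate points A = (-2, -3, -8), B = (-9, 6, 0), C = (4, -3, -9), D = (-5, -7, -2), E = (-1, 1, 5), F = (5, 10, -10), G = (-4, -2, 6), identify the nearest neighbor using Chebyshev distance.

Distances: d(A) = 7, d(B) = 16, d(C) = 10, d(D) = 5, d(E) = 12, d(F) = 20, d(G) = 13. Nearest: D = (-5, -7, -2) with distance 5.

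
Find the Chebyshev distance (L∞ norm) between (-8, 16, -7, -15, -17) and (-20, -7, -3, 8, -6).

max(|x_i - y_i|) = max(|-8 - (-20)|, |16 - (-7)|, |-7 - (-3)|, |-15 - 8|, |-17 - (-6)|) = max(12, 23, 4, 23, 11) = 23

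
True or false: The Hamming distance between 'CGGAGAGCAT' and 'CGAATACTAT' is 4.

Differing positions: 3, 5, 7, 8. Hamming distance = 4, so the claim is true.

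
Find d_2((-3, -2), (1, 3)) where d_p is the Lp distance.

(Σ|x_i - y_i|^2)^(1/2) = (|-3 - 1|^2 + |-2 - 3|^2)^(1/2)
= (4^2 + 5^2)^(1/2) = (16 + 25)^(1/2) = (41)^(1/2) ≈ 6.4031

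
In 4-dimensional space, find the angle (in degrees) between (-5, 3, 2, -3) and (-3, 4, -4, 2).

With u = (-5, 3, 2, -3), v = (-3, 4, -4, 2):
u·v = (-5)·(-3) + 3·4 + 2·(-4) + (-3)·2 = 15 + 12 + (-8) + (-6) = 13.
|u| = √((-5)² + 3² + 2² + (-3)²) = √47, |v| = √((-3)² + 4² + (-4)² + 2²) = √45, so |u||v| = √(47·45) = √2115.
cos θ = (u·v)/(|u||v|) = 13/√2115 ≈ 0.282675
θ = arccos(0.282675) ≈ 73.58°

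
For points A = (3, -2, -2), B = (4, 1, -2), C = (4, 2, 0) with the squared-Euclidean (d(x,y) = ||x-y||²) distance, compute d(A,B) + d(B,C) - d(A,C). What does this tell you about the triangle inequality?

d(A,B) = 1² + 3² + 0² = 10, d(B,C) = 0² + 1² + 2² = 5, d(A,C) = 1² + 4² + 2² = 21.
d(A,B) + d(B,C) - d(A,C) = 10 + 5 - 21 = 15 - 21 = -6. This is < 0, so the triangle inequality FAILS for these points (squared-Euclidean is not a metric).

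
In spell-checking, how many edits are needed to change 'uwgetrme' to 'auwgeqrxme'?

Let D[i][j] be the edit distance between the first i characters of 'uwgetrme' and the first j characters of 'auwgeqrxme', with D[i][0] = i, D[0][j] = j, and D[i][j] = D[i-1][j-1] if the characters match, else 1 + min(D[i-1][j], D[i][j-1], D[i-1][j-1]). Filling the table (rows: prefixes of 'uwgetrme', columns: prefixes of 'auwgeqrxme'):
     ε  a  u  w  g  e  q  r  x  m  e
  ε  0  1  2  3  4  5  6  7  8  9 10
  u  1  1  1  2  3  4  5  6  7  8  9
  w  2  2  2  1  2  3  4  5  6  7  8
  g  3  3  3  2  1  2  3  4  5  6  7
  e  4  4  4  3  2  1  2  3  4  5  6
  t  5  5  5  4  3  2  2  3  4  5  6
  r  6  6  6  5  4  3  3  2  3  4  5
  m  7  7  7  6  5  4  4  3  3  3  4
  e  8  8  8  7  6  5  5  4  4  4  3
The bottom-right entry gives D[8][10] = 3, so no sequence of fewer than 3 edits works. Backtracking through the table gives one optimal edit sequence (3 edits):
  uwgetrme → auwgetrme (ins a @1)
  auwgetrme → auwgeqrme (sub t→q @6)
  auwgeqrme → auwgeqrxme (ins x @8)
Edit distance = 3.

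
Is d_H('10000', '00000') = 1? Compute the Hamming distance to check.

Differing positions: 1. Hamming distance = 1, so the claim is true.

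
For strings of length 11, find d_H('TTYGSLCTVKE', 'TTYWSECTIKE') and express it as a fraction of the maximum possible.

Differing positions: 4, 6, 9. Hamming distance = 3. The maximum possible Hamming distance for length-11 strings is 11, so d_H/11 = 3/11 ≈ 0.2727.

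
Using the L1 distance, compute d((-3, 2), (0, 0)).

Σ|x_i - y_i| = |-3 - 0| + |2 - 0| = 3 + 2 = 5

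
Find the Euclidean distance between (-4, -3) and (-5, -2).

√(Σ(x_i - y_i)²) = √((-4 - (-5))² + (-3 - (-2))²)
= √(1² + (-1)²) = √(1 + 1) = √2 ≈ 1.4142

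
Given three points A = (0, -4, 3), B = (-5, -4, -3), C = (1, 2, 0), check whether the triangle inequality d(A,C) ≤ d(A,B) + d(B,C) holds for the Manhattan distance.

d(A,B) = 5 + 0 + 6 = 11, d(B,C) = 6 + 6 + 3 = 15, d(A,C) = 1 + 6 + 3 = 10.
d(A,C) = 10 ≤ 11 + 15 = 26. Triangle inequality is satisfied.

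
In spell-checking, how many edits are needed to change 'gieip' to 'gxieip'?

Let D[i][j] be the edit distance between the first i characters of 'gieip' and the first j characters of 'gxieip', with D[i][0] = i, D[0][j] = j, and D[i][j] = D[i-1][j-1] if the characters match, else 1 + min(D[i-1][j], D[i][j-1], D[i-1][j-1]). Filling the table (rows: prefixes of 'gieip', columns: prefixes of 'gxieip'):
     ε  g  x  i  e  i  p
  ε  0  1  2  3  4  5  6
  g  1  0  1  2  3  4  5
  i  2  1  1  1  2  3  4
  e  3  2  2  2  1  2  3
  i  4  3  3  2  2  1  2
  p  5  4  4  3  3  2  1
The bottom-right entry gives D[5][6] = 1, so no sequence of fewer than 1 edit works. Backtracking through the table gives one optimal edit sequence (1 edit):
  gieip → gxieip (ins x @2)
Edit distance = 1.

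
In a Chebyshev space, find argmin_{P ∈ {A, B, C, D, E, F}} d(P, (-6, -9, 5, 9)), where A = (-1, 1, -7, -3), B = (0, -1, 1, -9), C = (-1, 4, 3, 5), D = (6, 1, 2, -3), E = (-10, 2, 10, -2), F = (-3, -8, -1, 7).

Distances: d(A) = 12, d(B) = 18, d(C) = 13, d(D) = 12, d(E) = 11, d(F) = 6. Nearest: F = (-3, -8, -1, 7) with distance 6.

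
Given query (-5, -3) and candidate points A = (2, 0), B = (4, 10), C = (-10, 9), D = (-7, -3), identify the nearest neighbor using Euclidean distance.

Distances: d(A) ≈ 7.6158, d(B) ≈ 15.8114, d(C) = 13, d(D) = 2. Nearest: D = (-7, -3) with distance 2.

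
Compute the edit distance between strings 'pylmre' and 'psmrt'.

Let D[i][j] be the edit distance between the first i characters of 'pylmre' and the first j characters of 'psmrt', with D[i][0] = i, D[0][j] = j, and D[i][j] = D[i-1][j-1] if the characters match, else 1 + min(D[i-1][j], D[i][j-1], D[i-1][j-1]). Filling the table (rows: prefixes of 'pylmre', columns: prefixes of 'psmrt'):
     ε  p  s  m  r  t
  ε  0  1  2  3  4  5
  p  1  0  1  2  3  4
  y  2  1  1  2  3  4
  l  3  2  2  2  3  4
  m  4  3  3  2  3  4
  r  5  4  4  3  2  3
  e  6  5  5  4  3  3
The bottom-right entry gives D[6][5] = 3, so no sequence of fewer than 3 edits works. Backtracking through the table gives one optimal edit sequence (3 edits):
  pylmre → plmre (del y @2)
  plmre → psmre (sub l→s @2)
  psmre → psmrt (sub e→t @5)
Edit distance = 3.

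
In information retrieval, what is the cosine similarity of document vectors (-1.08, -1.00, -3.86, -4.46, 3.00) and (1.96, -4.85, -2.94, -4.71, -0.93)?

With u = (-1.08, -1.00, -3.86, -4.46, 3.00), v = (1.96, -4.85, -2.94, -4.71, -0.93):
u·v = (-1.08)·1.96 + (-1)·(-4.85) + (-3.86)·(-2.94) + (-4.46)·(-4.71) + 3·(-0.93) = (-2.1168) + 4.85 + 11.3484 + 21.0066 + (-2.79) = 32.2982.
|u| = √((-1.08)² + (-1)² + (-3.86)² + (-4.46)² + 3²) = √(1.1664 + 1 + 14.8996 + 19.8916 + 9) = √45.9576, |v| = √(1.96² + (-4.85)² + (-2.94)² + (-4.71)² + (-0.93)²) = √(3.8416 + 23.5225 + 8.6436 + 22.1841 + 0.8649) = √59.0567.
cos θ = (u·v)/(|u||v|) = 32.2982/(√45.9576·√59.0567) ≈ 0.62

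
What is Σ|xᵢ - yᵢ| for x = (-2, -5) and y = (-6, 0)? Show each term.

Σ|x_i - y_i| = |-2 - (-6)| + |-5 - 0| = 4 + 5 = 9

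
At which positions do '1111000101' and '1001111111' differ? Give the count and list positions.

Differing positions: 2, 3, 5, 6, 7, 9. Hamming distance = 6.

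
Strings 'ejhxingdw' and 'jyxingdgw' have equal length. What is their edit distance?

Let D[i][j] be the edit distance between the first i characters of 'ejhxingdw' and the first j characters of 'jyxingdgw', with D[i][0] = i, D[0][j] = j, and D[i][j] = D[i-1][j-1] if the characters match, else 1 + min(D[i-1][j], D[i][j-1], D[i-1][j-1]). Filling the table (rows: prefixes of 'ejhxingdw', columns: prefixes of 'jyxingdgw'):
     ε  j  y  x  i  n  g  d  g  w
  ε  0  1  2  3  4  5  6  7  8  9
  e  1  1  2  3  4  5  6  7  8  9
  j  2  1  2  3  4  5  6  7  8  9
  h  3  2  2  3  4  5  6  7  8  9
  x  4  3  3  2  3  4  5  6  7  8
  i  5  4  4  3  2  3  4  5  6  7
  n  6  5  5  4  3  2  3  4  5  6
  g  7  6  6  5  4  3  2  3  4  5
  d  8  7  7  6  5  4  3  2  3  4
  w  9  8  8  7  6  5  4  3  3  3
The bottom-right entry gives D[9][9] = 3, so no sequence of fewer than 3 edits works. Backtracking through the table gives one optimal edit sequence (3 edits):
  ejhxingdw → jhxingdw (del e @1)
  jhxingdw → jyxingdw (sub h→y @2)
  jyxingdw → jyxingdgw (ins g @8)
Edit distance = 3.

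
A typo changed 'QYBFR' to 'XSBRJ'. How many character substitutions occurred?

Differing positions: 1, 2, 4, 5. Hamming distance = 4.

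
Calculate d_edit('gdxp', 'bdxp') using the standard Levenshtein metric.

Let D[i][j] be the edit distance between the first i characters of 'gdxp' and the first j characters of 'bdxp', with D[i][0] = i, D[0][j] = j, and D[i][j] = D[i-1][j-1] if the characters match, else 1 + min(D[i-1][j], D[i][j-1], D[i-1][j-1]). Filling the table (rows: prefixes of 'gdxp', columns: prefixes of 'bdxp'):
     ε  b  d  x  p
  ε  0  1  2  3  4
  g  1  1  2  3  4
  d  2  2  1  2  3
  x  3  3  2  1  2
  p  4  4  3  2  1
The bottom-right entry gives D[4][4] = 1, so no sequence of fewer than 1 edit works. Backtracking through the table gives one optimal edit sequence (1 edit):
  gdxp → bdxp (sub g→b @1)
Edit distance = 1.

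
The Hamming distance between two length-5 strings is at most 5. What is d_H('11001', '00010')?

Differing positions: 1, 2, 4, 5. Hamming distance = 4. The maximum possible Hamming distance for length-5 strings is 5, so d_H/5 = 4/5 = 0.8.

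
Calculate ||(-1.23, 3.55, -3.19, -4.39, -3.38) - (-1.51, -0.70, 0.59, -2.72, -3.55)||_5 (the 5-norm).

(Σ|x_i - y_i|^5)^(1/5) = (|-1.23 - (-1.51)|^5 + |3.55 - (-0.7)|^5 + |-3.19 - 0.59|^5 + |-4.39 - (-2.72)|^5 + |-3.38 - (-3.55)|^5)^(1/5)
= (0.28^5 + 4.25^5 + 3.78^5 + 1.67^5 + 0.17^5)^(1/5) ≈ (0.0017 + 1386.5791 + 771.7187 + 12.9892 + 0.0001)^(1/5) = (2171.2888)^(1/5) ≈ 4.6488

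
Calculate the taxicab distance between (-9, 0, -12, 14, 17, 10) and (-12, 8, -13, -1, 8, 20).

Σ|x_i - y_i| = |-9 - (-12)| + |0 - 8| + |-12 - (-13)| + |14 - (-1)| + |17 - 8| + |10 - 20| = 3 + 8 + 1 + 15 + 9 + 10 = 46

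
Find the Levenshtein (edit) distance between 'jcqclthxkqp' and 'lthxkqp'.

Let D[i][j] be the edit distance between the first i characters of 'jcqclthxkqp' and the first j characters of 'lthxkqp', with D[i][0] = i, D[0][j] = j, and D[i][j] = D[i-1][j-1] if the characters match, else 1 + min(D[i-1][j], D[i][j-1], D[i-1][j-1]). Filling the table (rows: prefixes of 'jcqclthxkqp', columns: prefixes of 'lthxkqp'):
     ε  l  t  h  x  k  q  p
  ε  0  1  2  3  4  5  6  7
  j  1  1  2  3  4  5  6  7
  c  2  2  2  3  4  5  6  7
  q  3  3  3  3  4  5  5  6
  c  4  4  4  4  4  5  6  6
  l  5  4  5  5  5  5  6  7
  t  6  5  4  5  6  6  6  7
  h  7  6  5  4  5  6  7  7
  x  8  7  6  5  4  5  6  7
  k  9  8  7  6  5  4  5  6
  q 10  9  8  7  6  5  4  5
  p 11 10  9  8  7  6  5  4
The bottom-right entry gives D[11][7] = 4, so no sequence of fewer than 4 edits works. Backtracking through the table gives one optimal edit sequence (4 edits):
  jcqclthxkqp → cqclthxkqp (del j @1)
  cqclthxkqp → qclthxkqp (del c @1)
  qclthxkqp → clthxkqp (del q @1)
  clthxkqp → lthxkqp (del c @1)
Edit distance = 4.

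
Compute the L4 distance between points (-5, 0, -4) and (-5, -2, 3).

(Σ|x_i - y_i|^4)^(1/4) = (|-5 - (-5)|^4 + |0 - (-2)|^4 + |-4 - 3|^4)^(1/4)
= (0^4 + 2^4 + 7^4)^(1/4) = (0 + 16 + 2401)^(1/4) = (2417)^(1/4) ≈ 7.0116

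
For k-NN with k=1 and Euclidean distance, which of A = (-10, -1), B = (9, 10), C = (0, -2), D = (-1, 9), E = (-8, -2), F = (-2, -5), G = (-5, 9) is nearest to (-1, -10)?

Distances: d(A) ≈ 12.7279, d(B) ≈ 22.3607, d(C) ≈ 8.0623, d(D) = 19, d(E) ≈ 10.6301, d(F) ≈ 5.099, d(G) ≈ 19.4165. Nearest: F = (-2, -5) with distance 5.099.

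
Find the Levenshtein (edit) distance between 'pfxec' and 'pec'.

Let D[i][j] be the edit distance between the first i characters of 'pfxec' and the first j characters of 'pec', with D[i][0] = i, D[0][j] = j, and D[i][j] = D[i-1][j-1] if the characters match, else 1 + min(D[i-1][j], D[i][j-1], D[i-1][j-1]). Filling the table (rows: prefixes of 'pfxec', columns: prefixes of 'pec'):
     ε  p  e  c
  ε  0  1  2  3
  p  1  0  1  2
  f  2  1  1  2
  x  3  2  2  2
  e  4  3  2  3
  c  5  4  3  2
The bottom-right entry gives D[5][3] = 2, so no sequence of fewer than 2 edits works. Backtracking through the table gives one optimal edit sequence (2 edits):
  pfxec → pxec (del f @2)
  pxec → pec (del x @2)
Edit distance = 2.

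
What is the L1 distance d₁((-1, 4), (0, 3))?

Σ|x_i - y_i| = |-1 - 0| + |4 - 3| = 1 + 1 = 2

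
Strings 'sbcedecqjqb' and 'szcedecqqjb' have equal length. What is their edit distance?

Let D[i][j] be the edit distance between the first i characters of 'sbcedecqjqb' and the first j characters of 'szcedecqqjb', with D[i][0] = i, D[0][j] = j, and D[i][j] = D[i-1][j-1] if the characters match, else 1 + min(D[i-1][j], D[i][j-1], D[i-1][j-1]). Filling the table (rows: prefixes of 'sbcedecqjqb', columns: prefixes of 'szcedecqqjb'):
     ε  s  z  c  e  d  e  c  q  q  j  b
  ε  0  1  2  3  4  5  6  7  8  9 10 11
  s  1  0  1  2  3  4  5  6  7  8  9 10
  b  2  1  1  2  3  4  5  6  7  8  9  9
  c  3  2  2  1  2  3  4  5  6  7  8  9
  e  4  3  3  2  1  2  3  4  5  6  7  8
  d  5  4  4  3  2  1  2  3  4  5  6  7
  e  6  5  5  4  3  2  1  2  3  4  5  6
  c  7  6  6  5  4  3  2  1  2  3  4  5
  q  8  7  7  6  5  4  3  2  1  2  3  4
  j  9  8  8  7  6  5  4  3  2  2  2  3
  q 10  9  9  8  7  6  5  4  3  2  3  3
  b 11 10 10  9  8  7  6  5  4  3  3  3
The bottom-right entry gives D[11][11] = 3, so no sequence of fewer than 3 edits works. Backtracking through the table gives one optimal edit sequence (3 edits):
  sbcedecqjqb → szcedecqjqb (sub b→z @2)
  szcedecqjqb → szcedecqqqb (sub j→q @9)
  szcedecqqqb → szcedecqqjb (sub q→j @10)
Edit distance = 3.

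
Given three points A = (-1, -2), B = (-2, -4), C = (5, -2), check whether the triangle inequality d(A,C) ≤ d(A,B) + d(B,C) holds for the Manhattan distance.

d(A,B) = 1 + 2 = 3, d(B,C) = 7 + 2 = 9, d(A,C) = 6 + 0 = 6.
d(A,C) = 6 ≤ 3 + 9 = 12. Triangle inequality is satisfied.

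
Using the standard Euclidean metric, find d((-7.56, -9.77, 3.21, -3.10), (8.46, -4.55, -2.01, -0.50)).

√(Σ(x_i - y_i)²) = √((-7.56 - 8.46)² + (-9.77 - (-4.55))² + (3.21 - (-2.01))² + (-3.1 - (-0.5))²)
= √((-16.02)² + (-5.22)² + 5.22² + (-2.6)²) = √(256.6404 + 27.2484 + 27.2484 + 6.76) = √317.8972 ≈ 17.8297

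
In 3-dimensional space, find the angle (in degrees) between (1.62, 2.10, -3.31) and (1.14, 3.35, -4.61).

With u = (1.62, 2.10, -3.31), v = (1.14, 3.35, -4.61):
u·v = 1.62·1.14 + 2.1·3.35 + (-3.31)·(-4.61) = 1.8468 + 7.035 + 15.2591 = 24.1409.
|u| = √(1.62² + 2.1² + (-3.31)²) = √(2.6244 + 4.41 + 10.9561) = √17.9905, |v| = √(1.14² + 3.35² + (-4.61)²) = √(1.2996 + 11.2225 + 21.2521) = √33.7742.
cos θ = (u·v)/(|u||v|) = 24.1409/(√17.9905·√33.7742) ≈ 0.979353
θ = arccos(0.979353) ≈ 11.66°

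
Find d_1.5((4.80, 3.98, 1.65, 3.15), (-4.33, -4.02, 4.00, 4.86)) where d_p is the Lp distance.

(Σ|x_i - y_i|^1.5)^(1/1.5) = (|4.8 - (-4.33)|^1.5 + |3.98 - (-4.02)|^1.5 + |1.65 - 4|^1.5 + |3.15 - 4.86|^1.5)^(1/1.5)
= (9.13^1.5 + 8^1.5 + 2.35^1.5 + 1.71^1.5)^(1/1.5) ≈ (27.5871 + 22.6274 + 3.6025 + 2.2361)^(1/1.5) = (56.0531)^(1/1.5) ≈ 14.6465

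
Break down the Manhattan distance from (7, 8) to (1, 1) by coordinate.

Σ|x_i - y_i| = |7 - 1| + |8 - 1| = 6 + 7 = 13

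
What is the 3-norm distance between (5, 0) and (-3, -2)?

(Σ|x_i - y_i|^3)^(1/3) = (|5 - (-3)|^3 + |0 - (-2)|^3)^(1/3)
= (8^3 + 2^3)^(1/3) = (512 + 8)^(1/3) = (520)^(1/3) ≈ 8.0415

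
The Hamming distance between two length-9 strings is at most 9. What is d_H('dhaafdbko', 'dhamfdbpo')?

Differing positions: 4, 8. Hamming distance = 2. The maximum possible Hamming distance for length-9 strings is 9, so d_H/9 = 2/9 ≈ 0.2222.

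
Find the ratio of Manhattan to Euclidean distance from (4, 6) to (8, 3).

L1 = |4 - 8| + |6 - 3| = 4 + 3 = 7
L2 = √(4² + 3²) = √25 = 5
L1 ≥ L2 always (equality iff movement is along one axis); L1 > L2 here.
Ratio L1/L2 = 7/5 = 1.4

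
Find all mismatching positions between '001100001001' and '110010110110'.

Differing positions: 1, 2, 3, 4, 5, 7, 8, 9, 10, 11, 12. Hamming distance = 11.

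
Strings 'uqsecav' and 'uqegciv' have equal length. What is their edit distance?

Let D[i][j] be the edit distance between the first i characters of 'uqsecav' and the first j characters of 'uqegciv', with D[i][0] = i, D[0][j] = j, and D[i][j] = D[i-1][j-1] if the characters match, else 1 + min(D[i-1][j], D[i][j-1], D[i-1][j-1]). Filling the table (rows: prefixes of 'uqsecav', columns: prefixes of 'uqegciv'):
     ε  u  q  e  g  c  i  v
  ε  0  1  2  3  4  5  6  7
  u  1  0  1  2  3  4  5  6
  q  2  1  0  1  2  3  4  5
  s  3  2  1  1  2  3  4  5
  e  4  3  2  1  2  3  4  5
  c  5  4  3  2  2  2  3  4
  a  6  5  4  3  3  3  3  4
  v  7  6  5  4  4  4  4  3
The bottom-right entry gives D[7][7] = 3, so no sequence of fewer than 3 edits works. Backtracking through the table gives one optimal edit sequence (3 edits):
  uqsecav → uqeecav (sub s→e @3)
  uqeecav → uqegcav (sub e→g @4)
  uqegcav → uqegciv (sub a→i @6)
Edit distance = 3.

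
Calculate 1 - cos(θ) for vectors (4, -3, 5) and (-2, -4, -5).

With u = (4, -3, 5), v = (-2, -4, -5):
u·v = 4·(-2) + (-3)·(-4) + 5·(-5) = (-8) + 12 + (-25) = -21.
|u| = √(4² + (-3)² + 5²) = √50, |v| = √((-2)² + (-4)² + (-5)²) = √45, so |u||v| = √(50·45) = √2250.
cos θ = (u·v)/(|u||v|) = -21/√2250 ≈ -0.4427
Cosine distance = 1 - cos θ ≈ 1 - (-0.4427) = 1.4427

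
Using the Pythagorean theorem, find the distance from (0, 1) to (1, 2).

√(Σ(x_i - y_i)²) = √((0 - 1)² + (1 - 2)²)
= √((-1)² + (-1)²) = √(1 + 1) = √2 ≈ 1.4142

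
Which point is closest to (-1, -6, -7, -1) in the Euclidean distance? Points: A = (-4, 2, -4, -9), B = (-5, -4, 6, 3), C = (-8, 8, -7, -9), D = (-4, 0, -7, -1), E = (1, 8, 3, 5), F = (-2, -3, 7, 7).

Distances: d(A) ≈ 12.083, d(B) ≈ 14.3178, d(C) ≈ 17.5784, d(D) ≈ 6.7082, d(E) ≈ 18.3303, d(F) ≈ 16.4317. Nearest: D = (-4, 0, -7, -1) with distance 6.7082.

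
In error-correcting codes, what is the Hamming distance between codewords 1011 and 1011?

Differing positions: none. Hamming distance = 0.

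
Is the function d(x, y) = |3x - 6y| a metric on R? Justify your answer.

No. d fails symmetry: d(5, 9) = |3·5 - 6·9| = |-39| = 39, but d(9, 5) = |3·9 - 6·5| = |-3| = 3. Since 39 ≠ 3, d(x,y) ≠ d(y,x) in general.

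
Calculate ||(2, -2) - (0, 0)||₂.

√(Σ(x_i - y_i)²) = √((2 - 0)² + (-2 - 0)²)
= √(2² + (-2)²) = √(4 + 4) = √8 ≈ 2.8284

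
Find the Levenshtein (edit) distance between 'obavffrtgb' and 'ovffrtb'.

Let D[i][j] be the edit distance between the first i characters of 'obavffrtgb' and the first j characters of 'ovffrtb', with D[i][0] = i, D[0][j] = j, and D[i][j] = D[i-1][j-1] if the characters match, else 1 + min(D[i-1][j], D[i][j-1], D[i-1][j-1]). Filling the table (rows: prefixes of 'obavffrtgb', columns: prefixes of 'ovffrtb'):
     ε  o  v  f  f  r  t  b
  ε  0  1  2  3  4  5  6  7
  o  1  0  1  2  3  4  5  6
  b  2  1  1  2  3  4  5  5
  a  3  2  2  2  3  4  5  6
  v  4  3  2  3  3  4  5  6
  f  5  4  3  2  3  4  5  6
  f  6  5  4  3  2  3  4  5
  r  7  6  5  4  3  2  3  4
  t  8  7  6  5  4  3  2  3
  g  9  8  7  6  5  4  3  3
  b 10  9  8  7  6  5  4  3
The bottom-right entry gives D[10][7] = 3, so no sequence of fewer than 3 edits works. Backtracking through the table gives one optimal edit sequence (3 edits):
  obavffrtgb → oavffrtgb (del b @2)
  oavffrtgb → ovffrtgb (del a @2)
  ovffrtgb → ovffrtb (del g @7)
Edit distance = 3.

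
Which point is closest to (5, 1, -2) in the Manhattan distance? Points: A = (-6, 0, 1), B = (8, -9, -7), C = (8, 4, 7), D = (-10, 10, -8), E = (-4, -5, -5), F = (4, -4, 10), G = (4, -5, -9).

Distances: d(A) = 15, d(B) = 18, d(C) = 15, d(D) = 30, d(E) = 18, d(F) = 18, d(G) = 14. Nearest: G = (4, -5, -9) with distance 14.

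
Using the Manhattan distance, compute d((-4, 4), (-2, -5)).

Σ|x_i - y_i| = |-4 - (-2)| + |4 - (-5)| = 2 + 9 = 11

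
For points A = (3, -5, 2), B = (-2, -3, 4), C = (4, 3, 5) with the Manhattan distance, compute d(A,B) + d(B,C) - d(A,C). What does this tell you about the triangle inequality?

d(A,B) = 5 + 2 + 2 = 9, d(B,C) = 6 + 6 + 1 = 13, d(A,C) = 1 + 8 + 3 = 12.
d(A,B) + d(B,C) - d(A,C) = 9 + 13 - 12 = 22 - 12 = 10. This is ≥ 0, so the triangle inequality holds for these points.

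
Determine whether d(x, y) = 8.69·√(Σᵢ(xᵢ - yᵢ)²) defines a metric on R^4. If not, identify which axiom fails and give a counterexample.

Yes. The L2 (Euclidean) norm induces a metric on R^4, and multiplying a metric by a positive constant 8.69 > 0 preserves all four axioms: non-negativity (8.69·||x-y|| ≥ 0), identity (8.69·||x-y|| = 0 ⟺ ||x-y|| = 0 ⟺ x = y), symmetry (||x-y|| = ||y-x||), and the triangle inequality (8.69·||x-z|| ≤ 8.69·||x-y|| + 8.69·||y-z||). So d is a metric.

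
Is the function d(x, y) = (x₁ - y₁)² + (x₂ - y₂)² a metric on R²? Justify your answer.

No. The squared Euclidean distance fails the triangle inequality. Counterexample: x = (0, 0), y = (2, 5), z = (4, 10). d(x,z) = 4² + 10² = 116, but d(x,y) + d(y,z) = (2² + 5²) + (2² + 5²) = 29 + 29 = 58. Since 116 > 58, the triangle inequality is violated. (Note: √d, the ordinary Euclidean distance, IS a metric.)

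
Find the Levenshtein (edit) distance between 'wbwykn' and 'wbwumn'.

Let D[i][j] be the edit distance between the first i characters of 'wbwykn' and the first j characters of 'wbwumn', with D[i][0] = i, D[0][j] = j, and D[i][j] = D[i-1][j-1] if the characters match, else 1 + min(D[i-1][j], D[i][j-1], D[i-1][j-1]). Filling the table (rows: prefixes of 'wbwykn', columns: prefixes of 'wbwumn'):
     ε  w  b  w  u  m  n
  ε  0  1  2  3  4  5  6
  w  1  0  1  2  3  4  5
  b  2  1  0  1  2  3  4
  w  3  2  1  0  1  2  3
  y  4  3  2  1  1  2  3
  k  5  4  3  2  2  2  3
  n  6  5  4  3  3  3  2
The bottom-right entry gives D[6][6] = 2, so no sequence of fewer than 2 edits works. Backtracking through the table gives one optimal edit sequence (2 edits):
  wbwykn → wbwukn (sub y→u @4)
  wbwukn → wbwumn (sub k→m @5)
Edit distance = 2.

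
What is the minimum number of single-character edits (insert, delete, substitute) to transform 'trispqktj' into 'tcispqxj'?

Let D[i][j] be the edit distance between the first i characters of 'trispqktj' and the first j characters of 'tcispqxj', with D[i][0] = i, D[0][j] = j, and D[i][j] = D[i-1][j-1] if the characters match, else 1 + min(D[i-1][j], D[i][j-1], D[i-1][j-1]). Filling the table (rows: prefixes of 'trispqktj', columns: prefixes of 'tcispqxj'):
     ε  t  c  i  s  p  q  x  j
  ε  0  1  2  3  4  5  6  7  8
  t  1  0  1  2  3  4  5  6  7
  r  2  1  1  2  3  4  5  6  7
  i  3  2  2  1  2  3  4  5  6
  s  4  3  3  2  1  2  3  4  5
  p  5  4  4  3  2  1  2  3  4
  q  6  5  5  4  3  2  1  2  3
  k  7  6  6  5  4  3  2  2  3
  t  8  7  7  6  5  4  3  3  3
  j  9  8  8  7  6  5  4  4  3
The bottom-right entry gives D[9][8] = 3, so no sequence of fewer than 3 edits works. Backtracking through the table gives one optimal edit sequence (3 edits):
  trispqktj → tcispqktj (sub r→c @2)
  tcispqktj → tcispqtj (del k @7)
  tcispqtj → tcispqxj (sub t→x @7)
Edit distance = 3.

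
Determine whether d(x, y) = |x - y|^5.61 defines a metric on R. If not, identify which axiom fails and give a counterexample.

No. d(x,y) = |x-y|^5.61 fails the triangle inequality since p = 5.61 > 1. Counterexample: x = -5, y = 2, z = 8. d(x,z) = |-5 - 8|^5.61 = 13^5.61 ≈ 1775097.4759, but d(x,y) + d(y,z) = 7^5.61 + 6^5.61 ≈ 55080.7702 + 23196.8233 = 78277.5935. Since 1775097.4759 > 78277.5935, the triangle inequality is violated.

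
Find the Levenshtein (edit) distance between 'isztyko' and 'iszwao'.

Let D[i][j] be the edit distance between the first i characters of 'isztyko' and the first j characters of 'iszwao', with D[i][0] = i, D[0][j] = j, and D[i][j] = D[i-1][j-1] if the characters match, else 1 + min(D[i-1][j], D[i][j-1], D[i-1][j-1]). Filling the table (rows: prefixes of 'isztyko', columns: prefixes of 'iszwao'):
     ε  i  s  z  w  a  o
  ε  0  1  2  3  4  5  6
  i  1  0  1  2  3  4  5
  s  2  1  0  1  2  3  4
  z  3  2  1  0  1  2  3
  t  4  3  2  1  1  2  3
  y  5  4  3  2  2  2  3
  k  6  5  4  3  3  3  3
  o  7  6  5  4  4  4  3
The bottom-right entry gives D[7][6] = 3, so no sequence of fewer than 3 edits works. Backtracking through the table gives one optimal edit sequence (3 edits):
  isztyko → iszyko (del t @4)
  iszyko → iszwko (sub y→w @4)
  iszwko → iszwao (sub k→a @5)
Edit distance = 3.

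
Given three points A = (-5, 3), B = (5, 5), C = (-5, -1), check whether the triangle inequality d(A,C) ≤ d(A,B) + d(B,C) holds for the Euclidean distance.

d(A,B) = √(10² + 2²) = √104 ≈ 10.198, d(B,C) = √(10² + 6²) = √136 ≈ 11.6619, d(A,C) = √(0² + 4²) = √16 = 4.
d(A,C) = 4 ≤ 10.198 + 11.6619 = 21.8599. Triangle inequality is satisfied.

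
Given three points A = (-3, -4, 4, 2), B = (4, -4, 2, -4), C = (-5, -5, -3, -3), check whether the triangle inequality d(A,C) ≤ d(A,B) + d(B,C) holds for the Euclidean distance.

d(A,B) = √(7² + 0² + 2² + 6²) = √89 ≈ 9.434, d(B,C) = √(9² + 1² + 5² + 1²) = √108 ≈ 10.3923, d(A,C) = √(2² + 1² + 7² + 5²) = √79 ≈ 8.8882.
d(A,C) ≈ 8.8882 ≤ 9.434 + 10.3923 = 19.8263. Triangle inequality is satisfied.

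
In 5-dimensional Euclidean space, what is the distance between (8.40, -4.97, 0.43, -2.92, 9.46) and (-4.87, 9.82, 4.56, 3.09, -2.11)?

√(Σ(x_i - y_i)²) = √((8.4 - (-4.87))² + (-4.97 - 9.82)² + (0.43 - 4.56)² + (-2.92 - 3.09)² + (9.46 - (-2.11))²)
= √(13.27² + (-14.79)² + (-4.13)² + (-6.01)² + 11.57²) = √(176.0929 + 218.7441 + 17.0569 + 36.1201 + 133.8649) = √581.8789 ≈ 24.1222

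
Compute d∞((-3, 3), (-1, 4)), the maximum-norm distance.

max(|x_i - y_i|) = max(|-3 - (-1)|, |3 - 4|) = max(2, 1) = 2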